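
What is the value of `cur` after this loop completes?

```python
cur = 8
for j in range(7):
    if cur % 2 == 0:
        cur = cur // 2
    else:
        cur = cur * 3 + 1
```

Collatz-style transformation from 8
`cur` takes the values: 8 → 4 → 2 → 1 → 4 → 2 → 1 → 4

Answer: 4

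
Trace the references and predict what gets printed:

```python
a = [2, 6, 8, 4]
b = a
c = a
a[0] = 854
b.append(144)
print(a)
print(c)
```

Key concept: multiple aliases.
Step by step:
`a = [2, 6, 8, 4]` → a = [2, 6, 8, 4]
`b = a` → b = [2, 6, 8, 4] (same object as a)
`c = a` → c = [2, 6, 8, 4] (same object as a, b)
`a[0] = 854` → a = [854, 6, 8, 4] (same object as b, c); b = [854, 6, 8, 4] (same object as a, c); c = [854, 6, 8, 4] (same object as a, b)
`b.append(144)` → a = [854, 6, 8, 4, 144] (same object as b, c); b = [854, 6, 8, 4, 144] (same object as a, c); c = [854, 6, 8, 4, 144] (same object as a, b)
`print(a)` → prints [854, 6, 8, 4, 144]
`print(c)` → prints [854, 6, 8, 4, 144]

Answer:
[854, 6, 8, 4, 144]
[854, 6, 8, 4, 144]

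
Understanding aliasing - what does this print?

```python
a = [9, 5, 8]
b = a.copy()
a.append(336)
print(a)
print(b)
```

Key concept: list.copy() creates independent copy.
Step by step:
`a = [9, 5, 8]` → a = [9, 5, 8]
`b = a.copy()` → b = [9, 5, 8]
`a.append(336)` → a = [9, 5, 8, 336]
`print(a)` → prints [9, 5, 8, 336]
`print(b)` → prints [9, 5, 8]

Answer:
[9, 5, 8, 336]
[9, 5, 8]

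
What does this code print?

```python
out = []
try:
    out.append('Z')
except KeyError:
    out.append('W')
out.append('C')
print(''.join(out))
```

Execution trace: 'Z' (try body, no exception) → 'C' (after the try/except). Output: ZC

Answer: ZC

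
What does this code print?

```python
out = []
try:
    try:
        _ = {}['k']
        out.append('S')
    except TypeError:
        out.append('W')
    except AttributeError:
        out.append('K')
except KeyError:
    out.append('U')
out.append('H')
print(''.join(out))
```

Execution trace: 'U' (outer except KeyError) → 'H' (after the try/except). Output: UH

Answer: UH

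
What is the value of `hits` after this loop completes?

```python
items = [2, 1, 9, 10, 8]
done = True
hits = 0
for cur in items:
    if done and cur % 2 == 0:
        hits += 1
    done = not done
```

Count even values at even positions
`hits` takes the values: 0 → 1 → 2

Answer: 2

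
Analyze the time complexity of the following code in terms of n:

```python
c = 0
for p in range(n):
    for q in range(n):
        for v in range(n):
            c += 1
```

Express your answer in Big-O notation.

Each loop level contributes: n × n × n. Multiplying the contributions gives O(n^3).

Answer: O(n^3)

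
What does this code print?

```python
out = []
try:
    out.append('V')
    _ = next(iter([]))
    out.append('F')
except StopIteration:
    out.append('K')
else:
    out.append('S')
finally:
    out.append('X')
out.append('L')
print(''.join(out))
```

Execution trace: 'V' (try body) → 'K' (except StopIteration) → 'X' (finally) → 'L' (after the try/except). Output: VKXL

Answer: VKXL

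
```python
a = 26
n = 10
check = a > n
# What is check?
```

Trace:
`a = 26` → a = 26
`n = 10` → n = 10
`check = a > n` → check = True
So check = True

Answer: True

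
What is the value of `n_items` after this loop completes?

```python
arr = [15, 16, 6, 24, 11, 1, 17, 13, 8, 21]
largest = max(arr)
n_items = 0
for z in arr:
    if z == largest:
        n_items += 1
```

Count of max value 24 in [15, 16, 6, 24, 11, 1, 17, 13, 8, 21]
`n_items` takes the values: 0 → 1

Answer: 1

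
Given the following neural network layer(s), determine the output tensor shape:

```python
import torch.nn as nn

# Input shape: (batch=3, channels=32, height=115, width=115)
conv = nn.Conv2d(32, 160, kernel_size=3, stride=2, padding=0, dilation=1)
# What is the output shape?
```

Input: (3, 32, 115, 115) -> Output: (3, 160, 57, 57)

Answer: (3, 160, 57, 57)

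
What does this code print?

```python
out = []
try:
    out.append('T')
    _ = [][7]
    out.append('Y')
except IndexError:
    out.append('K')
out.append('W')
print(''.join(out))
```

Execution trace: 'T' (try body) → 'K' (except IndexError) → 'W' (after the try/except). Output: TKW

Answer: TKW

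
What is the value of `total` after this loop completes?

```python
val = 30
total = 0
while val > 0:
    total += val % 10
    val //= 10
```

Sum digits of 30
`total` takes the values: 0 → 3

Answer: 3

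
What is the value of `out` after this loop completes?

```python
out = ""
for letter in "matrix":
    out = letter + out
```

Reverse 'matrix'
`out` takes the values: "" → "m" → "am" → "tam" → "rtam" → "irtam" → "xirtam"

Answer: "xirtam"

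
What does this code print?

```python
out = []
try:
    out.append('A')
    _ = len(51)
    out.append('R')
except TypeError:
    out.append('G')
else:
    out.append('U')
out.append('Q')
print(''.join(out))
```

Execution trace: 'A' (try body) → 'G' (except TypeError) → 'Q' (after the try/except). Output: AGQ

Answer: AGQ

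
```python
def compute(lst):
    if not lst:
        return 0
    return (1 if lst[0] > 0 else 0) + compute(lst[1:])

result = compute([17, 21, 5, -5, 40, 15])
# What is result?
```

Count of positive elements in [17, 21, 5, -5, 40, 15] = 5

Answer: 5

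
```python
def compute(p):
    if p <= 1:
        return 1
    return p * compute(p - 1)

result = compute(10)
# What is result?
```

compute(10) = 10 * 9 * 8 * 7 * 6 * 5 * 4 * 3 * 2 * 1 = 3628800

Answer: 3628800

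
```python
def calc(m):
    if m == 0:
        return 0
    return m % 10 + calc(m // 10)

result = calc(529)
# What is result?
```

Sum of digits of 529: 9 + 2 + 5 = 16

Answer: 16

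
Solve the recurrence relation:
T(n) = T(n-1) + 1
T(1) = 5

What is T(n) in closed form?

Unrolling: T(n) = T(1) + 1·(n-1) = 5 + 1(n-1) = n + 4.

Answer: T(n) = n + 4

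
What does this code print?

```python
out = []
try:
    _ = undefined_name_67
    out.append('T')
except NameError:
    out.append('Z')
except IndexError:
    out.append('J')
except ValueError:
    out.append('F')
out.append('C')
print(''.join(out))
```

Execution trace: 'Z' (except NameError) → 'C' (after the try/except). Output: ZC

Answer: ZC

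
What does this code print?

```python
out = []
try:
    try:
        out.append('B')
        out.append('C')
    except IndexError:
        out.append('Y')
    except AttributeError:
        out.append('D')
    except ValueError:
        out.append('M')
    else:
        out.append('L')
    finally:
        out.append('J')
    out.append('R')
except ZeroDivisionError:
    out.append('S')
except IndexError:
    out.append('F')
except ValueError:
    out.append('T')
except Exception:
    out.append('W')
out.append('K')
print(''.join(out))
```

Execution trace: 'B' (inner try body) → 'C' (inner try body, no exception) → 'L' (inner else) → 'J' (inner finally) → 'R' (try body, no exception) → 'K' (after the try/except). Output: BCLJRK

Answer: BCLJRK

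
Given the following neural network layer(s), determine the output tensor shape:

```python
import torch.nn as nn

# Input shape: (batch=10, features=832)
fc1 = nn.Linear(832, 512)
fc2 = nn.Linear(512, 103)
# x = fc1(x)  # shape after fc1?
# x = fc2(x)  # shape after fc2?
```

Input: (10, 832) -> after fc1: (10, 512) -> Output: (10, 103)

Answer: (10, 103)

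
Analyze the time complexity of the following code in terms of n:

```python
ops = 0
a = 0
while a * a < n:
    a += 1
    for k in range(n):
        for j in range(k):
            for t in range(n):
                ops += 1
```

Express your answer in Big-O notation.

Each loop level contributes: √n × n × n × n. Multiplying the contributions gives O(n^3√n).

Answer: O(n^3√n)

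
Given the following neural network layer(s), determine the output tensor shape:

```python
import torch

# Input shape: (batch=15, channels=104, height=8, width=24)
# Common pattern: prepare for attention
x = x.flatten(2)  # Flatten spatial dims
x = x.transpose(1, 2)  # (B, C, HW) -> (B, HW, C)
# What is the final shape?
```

Input: (15, 104, 8, 24) -> after flatten(2): (15, 104, 192) -> Output: (15, 192, 104)

Answer: (15, 192, 104)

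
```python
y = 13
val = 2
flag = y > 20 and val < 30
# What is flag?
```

Trace:
`y = 13` → y = 13
`val = 2` → val = 2
`flag = y > 20 and val < 30` → flag = False
So flag = False

Answer: False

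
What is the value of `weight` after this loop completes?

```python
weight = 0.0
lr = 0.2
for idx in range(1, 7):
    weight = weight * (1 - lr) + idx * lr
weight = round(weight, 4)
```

Moving average with lr=0.2
`weight` takes the values: 0.0 → 0.2 → 0.56 → 1.048 → 1.6384 → 2.31072 → 3.048576 → 3.0486

Answer: 3.0486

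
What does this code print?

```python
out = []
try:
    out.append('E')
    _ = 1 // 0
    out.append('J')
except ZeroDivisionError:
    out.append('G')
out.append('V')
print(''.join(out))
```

Execution trace: 'E' (try body) → 'G' (except ZeroDivisionError) → 'V' (after the try/except). Output: EGV

Answer: EGV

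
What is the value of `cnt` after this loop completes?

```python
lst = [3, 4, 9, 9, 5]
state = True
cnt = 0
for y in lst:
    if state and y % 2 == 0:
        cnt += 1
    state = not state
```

Count even values at even positions
`cnt` takes the values: 0

Answer: 0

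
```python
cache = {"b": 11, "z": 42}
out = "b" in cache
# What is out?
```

Trace:
`cache = {"b": 11, "z": 42}` → cache = {'b': 11, 'z': 42}
`out = "b" in cache` → out = True
So out = True

Answer: True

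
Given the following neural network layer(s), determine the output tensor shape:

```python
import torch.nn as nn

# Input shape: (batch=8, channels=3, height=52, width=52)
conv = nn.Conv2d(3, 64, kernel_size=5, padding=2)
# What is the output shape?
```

Input: (8, 3, 52, 52) -> Output: (8, 64, 52, 52)

Answer: (8, 64, 52, 52)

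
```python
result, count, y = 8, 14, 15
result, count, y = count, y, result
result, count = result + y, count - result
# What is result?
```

Trace:
`result, count, y = 8, 14, 15` → result = 8; count = 14; y = 15
`result, count, y = count, y, result` → result = 14; count = 15; y = 8
`result, count = result + y, count - result` → result = 22; count = 1
So result = 22

Answer: 22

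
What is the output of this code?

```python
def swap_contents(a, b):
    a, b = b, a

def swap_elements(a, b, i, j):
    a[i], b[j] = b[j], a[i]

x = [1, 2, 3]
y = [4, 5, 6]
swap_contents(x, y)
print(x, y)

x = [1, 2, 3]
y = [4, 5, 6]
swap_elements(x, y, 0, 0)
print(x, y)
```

Key concept: parameter rebinding vs mutation.
Step by step:
`x = [1, 2, 3]` → x = [1, 2, 3]
`y = [4, 5, 6]` → y = [4, 5, 6]
`swap_contents(x, y)` → no visible change to tracked variables
`print(x, y)` → prints [1, 2, 3] [4, 5, 6]
`x = [1, 2, 3]` → x = [1, 2, 3]
`y = [4, 5, 6]` → y = [4, 5, 6]
`swap_elements(x, y, 0, 0)` → x = [4, 2, 3]; y = [1, 5, 6]
`print(x, y)` → prints [4, 2, 3] [1, 5, 6]

Answer:
[1, 2, 3] [4, 5, 6]
[4, 2, 3] [1, 5, 6]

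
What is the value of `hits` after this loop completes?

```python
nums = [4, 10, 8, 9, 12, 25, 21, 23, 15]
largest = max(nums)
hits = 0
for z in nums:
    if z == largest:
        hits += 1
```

Count of max value 25 in [4, 10, 8, 9, 12, 25, 21, 23, 15]
`hits` takes the values: 0 → 1

Answer: 1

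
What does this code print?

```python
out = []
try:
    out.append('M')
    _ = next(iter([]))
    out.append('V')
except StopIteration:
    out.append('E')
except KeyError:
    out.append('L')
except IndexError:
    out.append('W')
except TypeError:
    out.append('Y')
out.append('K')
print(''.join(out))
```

Execution trace: 'M' (try body) → 'E' (except StopIteration) → 'K' (after the try/except). Output: MEK

Answer: MEK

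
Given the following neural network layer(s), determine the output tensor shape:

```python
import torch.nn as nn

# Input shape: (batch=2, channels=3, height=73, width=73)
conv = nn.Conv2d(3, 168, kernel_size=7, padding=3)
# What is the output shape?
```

Input: (2, 3, 73, 73) -> Output: (2, 168, 73, 73)

Answer: (2, 168, 73, 73)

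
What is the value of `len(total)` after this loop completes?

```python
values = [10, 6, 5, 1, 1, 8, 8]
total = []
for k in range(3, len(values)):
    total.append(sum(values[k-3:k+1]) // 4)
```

Number of 4-element averages
`total` takes the values: [] → [5] → [5, 3] → [5, 3, 3] → [5, 3, 3, 4]
So `len(total)` = 4

Answer: 4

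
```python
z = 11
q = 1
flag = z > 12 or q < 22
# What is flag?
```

Trace:
`z = 11` → z = 11
`q = 1` → q = 1
`flag = z > 12 or q < 22` → flag = True
So flag = True

Answer: True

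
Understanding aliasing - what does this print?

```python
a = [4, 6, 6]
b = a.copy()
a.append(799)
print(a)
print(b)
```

Key concept: list.copy() creates independent copy.
Step by step:
`a = [4, 6, 6]` → a = [4, 6, 6]
`b = a.copy()` → b = [4, 6, 6]
`a.append(799)` → a = [4, 6, 6, 799]
`print(a)` → prints [4, 6, 6, 799]
`print(b)` → prints [4, 6, 6]

Answer:
[4, 6, 6, 799]
[4, 6, 6]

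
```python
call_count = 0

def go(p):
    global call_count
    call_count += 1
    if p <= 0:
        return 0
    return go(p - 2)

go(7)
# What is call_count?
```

Linear recursion stepping by 2: 5 calls from p=7 down to ≤0.

Answer: 5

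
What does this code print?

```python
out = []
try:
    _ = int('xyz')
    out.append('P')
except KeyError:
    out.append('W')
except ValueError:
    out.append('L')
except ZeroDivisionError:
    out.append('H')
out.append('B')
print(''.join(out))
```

Execution trace: 'L' (except ValueError) → 'B' (after the try/except). Output: LB

Answer: LB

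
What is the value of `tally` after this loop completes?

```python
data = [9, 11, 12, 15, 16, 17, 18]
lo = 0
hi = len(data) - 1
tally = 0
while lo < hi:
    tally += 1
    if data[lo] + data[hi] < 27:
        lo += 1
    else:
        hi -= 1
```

Steps to find pair summing to 27
`tally` takes the values: 0 → 1 → 2 → 3 → 4 → 5 → 6

Answer: 6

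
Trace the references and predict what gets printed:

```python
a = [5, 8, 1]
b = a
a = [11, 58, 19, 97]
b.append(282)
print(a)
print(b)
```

Key concept: rebinding vs mutation: a is rebound to a new list, b still points at the original.
Step by step:
`a = [5, 8, 1]` → a = [5, 8, 1]
`b = a` → b = [5, 8, 1] (same object as a)
`a = [11, 58, 19, 97]` → a = [11, 58, 19, 97]
`b.append(282)` → b = [5, 8, 1, 282]
`print(a)` → prints [11, 58, 19, 97]
`print(b)` → prints [5, 8, 1, 282]

Answer:
[11, 58, 19, 97]
[5, 8, 1, 282]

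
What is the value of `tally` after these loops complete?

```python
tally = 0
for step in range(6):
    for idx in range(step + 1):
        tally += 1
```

Triangle: 1 + 2 + ... + 6
`tally` takes the values: 0 → 1 → 2 → 3 → 4 → 5 → 6 → 7 → 8 → 9 → 10 → 11 → 12 → 13 → 14 → 15 → 16 → 17 → 18 → 19 → 20 → 21

Answer: 21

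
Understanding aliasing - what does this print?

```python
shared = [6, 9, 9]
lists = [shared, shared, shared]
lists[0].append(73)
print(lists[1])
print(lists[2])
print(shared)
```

Key concept: list of same reference.
Step by step:
`shared = [6, 9, 9]` → shared = [6, 9, 9]
`lists = [shared, shared, shared]` → lists = [[6, 9, 9], [6, 9, 9], [6, 9, 9]]
`lists[0].append(73)` → shared = [6, 9, 9, 73]; lists = [[6, 9, 9, 73], [6, 9, 9, 73], [6, 9, 9, 73]]
`print(lists[1])` → prints [6, 9, 9, 73]
`print(lists[2])` → prints [6, 9, 9, 73]
`print(shared)` → prints [6, 9, 9, 73]

Answer:
[6, 9, 9, 73]
[6, 9, 9, 73]
[6, 9, 9, 73]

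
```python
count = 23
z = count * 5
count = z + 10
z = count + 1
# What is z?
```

Trace:
`count = 23` → count = 23
`z = count * 5` → z = 115
`count = z + 10` → count = 125
`z = count + 1` → z = 126
So z = 126

Answer: 126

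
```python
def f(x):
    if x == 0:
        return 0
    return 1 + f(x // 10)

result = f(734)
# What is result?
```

Count of digits of 734: 3

Answer: 3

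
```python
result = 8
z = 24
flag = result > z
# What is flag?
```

Trace:
`result = 8` → result = 8
`z = 24` → z = 24
`flag = result > z` → flag = False
So flag = False

Answer: False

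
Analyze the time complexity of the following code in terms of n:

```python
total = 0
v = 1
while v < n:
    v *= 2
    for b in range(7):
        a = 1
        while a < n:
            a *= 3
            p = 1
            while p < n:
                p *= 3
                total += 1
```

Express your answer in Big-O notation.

Each loop level contributes: log n × 1 × log n × log n. Multiplying the contributions gives O(log^3 n).

Answer: O(log^3 n)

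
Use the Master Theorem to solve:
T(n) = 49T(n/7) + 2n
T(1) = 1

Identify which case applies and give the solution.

a=49, b=7, f(n)=2n. log_7(49) = 2. Since c=1 < 2, Case 1 applies: T(n) = Θ(n^log_b(a)) = O(n^2).

Answer: O(n^2) - Case 1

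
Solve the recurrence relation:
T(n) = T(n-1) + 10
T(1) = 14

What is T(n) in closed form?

Unrolling: T(n) = T(1) + 10·(n-1) = 14 + 10(n-1) = 10n + 4.

Answer: T(n) = 10n + 4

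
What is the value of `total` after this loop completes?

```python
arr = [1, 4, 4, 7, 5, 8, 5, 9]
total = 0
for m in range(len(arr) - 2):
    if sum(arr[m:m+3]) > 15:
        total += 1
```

Count windows with sum > 15
`total` takes the values: 0 → 1 → 2 → 3 → 4

Answer: 4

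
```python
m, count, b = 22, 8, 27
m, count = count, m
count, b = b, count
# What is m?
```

Trace:
`m, count, b = 22, 8, 27` → m = 22; count = 8; b = 27
`m, count = count, m` → m = 8; count = 22
`count, b = b, count` → count = 27; b = 22
So m = 8

Answer: 8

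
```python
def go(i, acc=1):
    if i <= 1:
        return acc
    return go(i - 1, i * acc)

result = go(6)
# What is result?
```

Accumulator trace (n, acc): (6, 1) -> (5, 6) -> (4, 30) -> (3, 120) -> (2, 360) -> (1, 720) -> return 720

Answer: 720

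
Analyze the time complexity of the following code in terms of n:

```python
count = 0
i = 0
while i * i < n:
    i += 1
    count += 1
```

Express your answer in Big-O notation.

Each loop level contributes: √n. Multiplying the contributions gives O(√n).

Answer: O(√n)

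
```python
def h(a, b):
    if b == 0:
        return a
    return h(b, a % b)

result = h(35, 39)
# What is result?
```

h(35, 39) -> h(39, 35) -> h(35, 4) -> h(4, 3) -> h(3, 1) -> h(1, 0) -> 1

Answer: 1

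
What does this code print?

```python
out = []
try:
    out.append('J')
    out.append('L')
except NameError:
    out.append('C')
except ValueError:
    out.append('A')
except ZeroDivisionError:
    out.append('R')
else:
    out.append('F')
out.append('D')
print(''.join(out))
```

Execution trace: 'J' (try body) → 'L' (try body, no exception) → 'F' (else) → 'D' (after the try/except). Output: JLFD

Answer: JLFD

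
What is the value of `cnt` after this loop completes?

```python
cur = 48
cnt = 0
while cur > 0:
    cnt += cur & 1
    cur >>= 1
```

Count set bits in 48 (binary: 0b110000)
`cnt` takes the values: 0 → 1 → 2

Answer: 2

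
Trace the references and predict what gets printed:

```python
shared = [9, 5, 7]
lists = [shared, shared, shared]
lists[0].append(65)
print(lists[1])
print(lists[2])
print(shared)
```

Key concept: list of same reference.
Step by step:
`shared = [9, 5, 7]` → shared = [9, 5, 7]
`lists = [shared, shared, shared]` → lists = [[9, 5, 7], [9, 5, 7], [9, 5, 7]]
`lists[0].append(65)` → shared = [9, 5, 7, 65]; lists = [[9, 5, 7, 65], [9, 5, 7, 65], [9, 5, 7, 65]]
`print(lists[1])` → prints [9, 5, 7, 65]
`print(lists[2])` → prints [9, 5, 7, 65]
`print(shared)` → prints [9, 5, 7, 65]

Answer:
[9, 5, 7, 65]
[9, 5, 7, 65]
[9, 5, 7, 65]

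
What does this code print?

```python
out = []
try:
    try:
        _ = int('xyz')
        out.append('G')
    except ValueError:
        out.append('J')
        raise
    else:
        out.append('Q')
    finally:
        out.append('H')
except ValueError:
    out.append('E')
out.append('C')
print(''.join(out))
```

Execution trace: 'J' (except ValueError) → 'H' (finally) → 'E' (outer except ValueError) → 'C' (after the try/except). Output: JHEC

Answer: JHEC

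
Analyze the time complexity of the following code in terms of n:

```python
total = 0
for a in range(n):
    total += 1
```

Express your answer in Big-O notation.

Each loop level contributes: n. Multiplying the contributions gives O(n).

Answer: O(n)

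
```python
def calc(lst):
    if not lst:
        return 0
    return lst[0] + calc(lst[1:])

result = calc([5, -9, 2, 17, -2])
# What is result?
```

5 + (-9) + 2 + 17 + (-2) + 0 = 13

Answer: 13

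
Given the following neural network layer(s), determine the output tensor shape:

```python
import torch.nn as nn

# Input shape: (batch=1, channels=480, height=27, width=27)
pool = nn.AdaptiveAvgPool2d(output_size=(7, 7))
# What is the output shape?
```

Input: (1, 480, 27, 27) -> Output: (1, 480, 7, 7)

Answer: (1, 480, 7, 7)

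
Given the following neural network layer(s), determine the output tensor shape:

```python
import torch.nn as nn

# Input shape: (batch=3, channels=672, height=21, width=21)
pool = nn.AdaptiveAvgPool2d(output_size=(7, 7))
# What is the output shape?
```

Input: (3, 672, 21, 21) -> Output: (3, 672, 7, 7)

Answer: (3, 672, 7, 7)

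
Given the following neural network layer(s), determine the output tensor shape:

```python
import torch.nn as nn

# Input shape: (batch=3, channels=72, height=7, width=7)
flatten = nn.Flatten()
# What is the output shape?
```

Input: (3, 72, 7, 7) -> Output: (3, 3528)

Answer: (3, 3528)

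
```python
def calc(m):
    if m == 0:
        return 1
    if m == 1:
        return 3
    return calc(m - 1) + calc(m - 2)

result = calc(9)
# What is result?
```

Build up from base cases: calc(0)=1, calc(1)=3, calc(2)=4, calc(3)=7, calc(4)=11, calc(5)=18, calc(6)=29, ..., calc(9)=123

Answer: 123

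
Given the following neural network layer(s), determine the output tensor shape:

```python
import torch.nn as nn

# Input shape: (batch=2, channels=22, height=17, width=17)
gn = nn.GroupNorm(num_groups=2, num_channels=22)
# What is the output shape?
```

Input: (2, 22, 17, 17) -> Output: (2, 22, 17, 17)

Answer: (2, 22, 17, 17)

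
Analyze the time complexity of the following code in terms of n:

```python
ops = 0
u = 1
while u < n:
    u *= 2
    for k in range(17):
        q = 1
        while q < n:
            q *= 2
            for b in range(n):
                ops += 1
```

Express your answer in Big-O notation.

Each loop level contributes: log n × 1 × log n × n. Multiplying the contributions gives O(n log² n).

Answer: O(n log² n)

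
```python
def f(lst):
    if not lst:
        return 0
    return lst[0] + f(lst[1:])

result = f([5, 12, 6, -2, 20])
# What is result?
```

5 + 12 + 6 + (-2) + 20 + 0 = 41

Answer: 41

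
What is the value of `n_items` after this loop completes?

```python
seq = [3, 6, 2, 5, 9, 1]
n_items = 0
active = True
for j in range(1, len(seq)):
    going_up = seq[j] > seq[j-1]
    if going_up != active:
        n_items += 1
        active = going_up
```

Count direction changes in [3, 6, 2, 5, 9, 1]
`n_items` takes the values: 0 → 1 → 2 → 3

Answer: 3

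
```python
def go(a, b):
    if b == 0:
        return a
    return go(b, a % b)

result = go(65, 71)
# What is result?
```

go(65, 71) -> go(71, 65) -> go(65, 6) -> go(6, 5) -> go(5, 1) -> go(1, 0) -> 1

Answer: 1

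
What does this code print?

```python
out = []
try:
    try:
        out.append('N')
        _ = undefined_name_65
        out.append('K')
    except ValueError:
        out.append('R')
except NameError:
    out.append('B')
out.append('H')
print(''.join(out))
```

Execution trace: 'N' (try body) → 'B' (outer except NameError) → 'H' (after the try/except). Output: NBH

Answer: NBH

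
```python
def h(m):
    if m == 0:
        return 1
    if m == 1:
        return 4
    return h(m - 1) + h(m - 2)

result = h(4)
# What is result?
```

Build up from base cases: h(0)=1, h(1)=4, h(2)=5, h(3)=9, h(4)=14

Answer: 14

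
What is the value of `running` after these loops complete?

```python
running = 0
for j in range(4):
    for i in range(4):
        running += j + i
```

Sum of all j+i for j,i in 4x4
`running` takes the values: 0 → 1 → 3 → 6 → 7 → 9 → 12 → 16 → 18 → 21 → 25 → 30 → 33 → 37 → 42 → 48

Answer: 48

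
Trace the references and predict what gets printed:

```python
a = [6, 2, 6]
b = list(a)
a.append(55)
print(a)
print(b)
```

Key concept: list() constructor creates copy.
Step by step:
`a = [6, 2, 6]` → a = [6, 2, 6]
`b = list(a)` → b = [6, 2, 6]
`a.append(55)` → a = [6, 2, 6, 55]
`print(a)` → prints [6, 2, 6, 55]
`print(b)` → prints [6, 2, 6]

Answer:
[6, 2, 6, 55]
[6, 2, 6]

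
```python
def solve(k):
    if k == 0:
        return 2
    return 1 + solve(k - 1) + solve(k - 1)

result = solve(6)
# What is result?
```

solve(k) = 1 + 2·solve(k-1), solve(0)=2. Closed form: (2+1)·2^6 - 1 = 191.

Answer: 191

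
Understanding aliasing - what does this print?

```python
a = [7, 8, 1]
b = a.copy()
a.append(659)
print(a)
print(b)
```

Key concept: list.copy() creates independent copy.
Step by step:
`a = [7, 8, 1]` → a = [7, 8, 1]
`b = a.copy()` → b = [7, 8, 1]
`a.append(659)` → a = [7, 8, 1, 659]
`print(a)` → prints [7, 8, 1, 659]
`print(b)` → prints [7, 8, 1]

Answer:
[7, 8, 1, 659]
[7, 8, 1]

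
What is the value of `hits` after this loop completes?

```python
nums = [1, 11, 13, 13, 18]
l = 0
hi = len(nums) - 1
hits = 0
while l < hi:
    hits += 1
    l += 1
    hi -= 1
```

Iterations until pointers meet (list length 5)
`hits` takes the values: 0 → 1 → 2

Answer: 2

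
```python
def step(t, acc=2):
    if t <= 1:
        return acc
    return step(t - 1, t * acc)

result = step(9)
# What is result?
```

Accumulator trace (n, acc): (9, 2) -> (8, 18) -> (7, 144) -> (6, 1008) -> (5, 6048) -> (4, 30240) -> (3, 120960) -> (2, 362880) -> (1, 725760) -> return 725760

Answer: 725760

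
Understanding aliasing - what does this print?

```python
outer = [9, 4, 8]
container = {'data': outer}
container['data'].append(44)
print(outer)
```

Key concept: dict holds reference to list.
Step by step:
`outer = [9, 4, 8]` → outer = [9, 4, 8]
`container = {'data': outer}` → container = {'data': [9, 4, 8]}
`container['data'].append(44)` → outer = [9, 4, 8, 44]; container = {'data': [9, 4, 8, 44]}
`print(outer)` → prints [9, 4, 8, 44]

Answer: [9, 4, 8, 44]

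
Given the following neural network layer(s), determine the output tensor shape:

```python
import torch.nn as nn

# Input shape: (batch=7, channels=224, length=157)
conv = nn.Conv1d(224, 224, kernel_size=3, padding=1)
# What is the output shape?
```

Input: (7, 224, 157) -> Output: (7, 224, 157)

Answer: (7, 224, 157)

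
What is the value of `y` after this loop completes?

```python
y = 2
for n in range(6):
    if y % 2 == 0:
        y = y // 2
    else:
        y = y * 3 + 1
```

Collatz-style transformation from 2
`y` takes the values: 2 → 1 → 4 → 2 → 1 → 4 → 2

Answer: 2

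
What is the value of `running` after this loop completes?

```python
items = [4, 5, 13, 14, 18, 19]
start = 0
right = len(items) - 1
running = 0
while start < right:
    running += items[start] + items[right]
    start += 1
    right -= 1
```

Sum of pairs from ends
`running` takes the values: 0 → 23 → 46 → 73

Answer: 73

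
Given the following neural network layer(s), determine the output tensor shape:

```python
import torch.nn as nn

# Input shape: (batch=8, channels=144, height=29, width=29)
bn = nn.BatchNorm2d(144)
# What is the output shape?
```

Input: (8, 144, 29, 29) -> Output: (8, 144, 29, 29)

Answer: (8, 144, 29, 29)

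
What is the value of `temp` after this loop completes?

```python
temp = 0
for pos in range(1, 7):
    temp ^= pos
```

XOR of 1 to 6
`temp` takes the values: 0 → 1 → 3 → 0 → 4 → 1 → 7

Answer: 7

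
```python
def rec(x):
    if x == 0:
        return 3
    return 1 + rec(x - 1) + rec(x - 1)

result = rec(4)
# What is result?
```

rec(x) = 1 + 2·rec(x-1), rec(0)=3. Closed form: (3+1)·2^4 - 1 = 63.

Answer: 63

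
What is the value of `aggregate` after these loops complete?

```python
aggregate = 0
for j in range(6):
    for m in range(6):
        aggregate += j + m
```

Sum of all j+m for j,m in 6x6
`aggregate` takes the values: 0 → 1 → 3 → 6 → 10 → 15 → 16 → 18 → 21 → 25 → 30 → 36 → 38 → 41 → 45 → 50 → 56 → 63 → 66 → 70 → 75 → 81 → 88 → 96 → 100 → 105 → 111 → 118 → 126 → 135 → 140 → 146 → 153 → 161 → 170 → 180

Answer: 180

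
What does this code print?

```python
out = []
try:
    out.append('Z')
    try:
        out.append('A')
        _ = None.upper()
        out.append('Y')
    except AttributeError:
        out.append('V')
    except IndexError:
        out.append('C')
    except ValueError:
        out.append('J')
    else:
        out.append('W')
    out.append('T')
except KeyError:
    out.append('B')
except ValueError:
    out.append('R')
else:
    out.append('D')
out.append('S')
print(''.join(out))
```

Execution trace: 'Z' (try body) → 'A' (inner try body) → 'V' (inner except AttributeError) → 'T' (try body, no exception) → 'D' (else) → 'S' (after the try/except). Output: ZAVTDS

Answer: ZAVTDS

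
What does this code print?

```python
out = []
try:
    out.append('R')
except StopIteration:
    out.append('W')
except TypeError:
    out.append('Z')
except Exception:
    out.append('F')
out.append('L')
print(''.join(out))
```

Execution trace: 'R' (try body, no exception) → 'L' (after the try/except). Output: RL

Answer: RL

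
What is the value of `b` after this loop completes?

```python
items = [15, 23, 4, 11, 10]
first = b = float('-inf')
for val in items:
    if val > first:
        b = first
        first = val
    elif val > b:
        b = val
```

Second largest (with repeats) in [15, 23, 4, 11, 10]
`b` takes the values: -inf → 15

Answer: 15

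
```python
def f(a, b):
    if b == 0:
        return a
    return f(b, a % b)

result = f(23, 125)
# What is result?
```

f(23, 125) -> f(125, 23) -> f(23, 10) -> f(10, 3) -> f(3, 1) -> f(1, 0) -> 1

Answer: 1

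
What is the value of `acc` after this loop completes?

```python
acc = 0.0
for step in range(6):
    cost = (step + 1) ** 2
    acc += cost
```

Sum of squared losses 1² + 2² + ... + 6²
`acc` takes the values: 0.0 → 1.0 → 5.0 → 14.0 → 30.0 → 55.0 → 91.0

Answer: 91.0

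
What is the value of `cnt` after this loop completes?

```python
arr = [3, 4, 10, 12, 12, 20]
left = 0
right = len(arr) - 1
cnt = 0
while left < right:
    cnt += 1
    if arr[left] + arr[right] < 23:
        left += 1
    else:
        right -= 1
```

Steps to find pair summing to 23
`cnt` takes the values: 0 → 1 → 2 → 3 → 4 → 5

Answer: 5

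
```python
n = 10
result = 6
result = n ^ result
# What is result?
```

Trace:
`n = 10` → n = 10
`result = 6` → result = 6
`result = n ^ result` → result = 12
So result = 12

Answer: 12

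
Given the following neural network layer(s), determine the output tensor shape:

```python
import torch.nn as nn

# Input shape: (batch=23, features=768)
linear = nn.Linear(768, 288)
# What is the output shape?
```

Input: (23, 768) -> Output: (23, 288)

Answer: (23, 288)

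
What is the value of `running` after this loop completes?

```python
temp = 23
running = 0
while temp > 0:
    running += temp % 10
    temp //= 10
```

Sum digits of 23
`running` takes the values: 0 → 3 → 5

Answer: 5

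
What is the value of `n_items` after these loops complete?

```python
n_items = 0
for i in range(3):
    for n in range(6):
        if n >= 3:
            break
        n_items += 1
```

Inner breaks at 3, outer runs 3 times
`n_items` takes the values: 0 → 1 → 2 → 3 → 4 → 5 → 6 → 7 → 8 → 9

Answer: 9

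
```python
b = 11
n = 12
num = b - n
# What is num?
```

Trace:
`b = 11` → b = 11
`n = 12` → n = 12
`num = b - n` → num = -1
So num = -1

Answer: -1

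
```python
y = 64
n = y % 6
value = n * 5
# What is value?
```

Trace:
`y = 64` → y = 64
`n = y % 6` → n = 4
`value = n * 5` → value = 20
So value = 20

Answer: 20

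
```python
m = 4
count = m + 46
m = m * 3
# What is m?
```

Trace:
`m = 4` → m = 4
`count = m + 46` → count = 50
`m = m * 3` → m = 12
So m = 12

Answer: 12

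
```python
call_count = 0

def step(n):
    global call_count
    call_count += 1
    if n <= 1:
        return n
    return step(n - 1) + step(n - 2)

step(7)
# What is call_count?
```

Calls(n) = 1 + Calls(n-1) + Calls(n-2); Calls(0)=Calls(1)=1. For n=7 this gives 41.

Answer: 41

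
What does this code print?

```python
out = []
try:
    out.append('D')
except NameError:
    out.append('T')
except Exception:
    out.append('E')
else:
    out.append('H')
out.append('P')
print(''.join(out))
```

Execution trace: 'D' (try body, no exception) → 'H' (else) → 'P' (after the try/except). Output: DHP

Answer: DHP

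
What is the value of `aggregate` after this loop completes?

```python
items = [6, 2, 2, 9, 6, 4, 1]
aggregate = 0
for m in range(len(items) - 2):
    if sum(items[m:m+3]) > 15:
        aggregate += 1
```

Count windows with sum > 15
`aggregate` takes the values: 0 → 1 → 2

Answer: 2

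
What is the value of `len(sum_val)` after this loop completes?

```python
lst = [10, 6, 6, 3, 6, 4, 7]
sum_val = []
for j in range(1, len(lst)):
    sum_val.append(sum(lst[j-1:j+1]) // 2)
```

Number of 2-element averages
`sum_val` takes the values: [] → [8] → [8, 6] → [8, 6, 4] → [8, 6, 4, 4] → [8, 6, 4, 4, 5] → [8, 6, 4, 4, 5, 5]
So `len(sum_val)` = 6

Answer: 6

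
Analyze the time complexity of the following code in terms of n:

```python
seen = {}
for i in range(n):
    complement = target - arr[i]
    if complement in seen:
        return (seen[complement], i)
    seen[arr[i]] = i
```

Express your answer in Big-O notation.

This is Two sum with hash map. Time complexity: O(n).

Answer: O(n)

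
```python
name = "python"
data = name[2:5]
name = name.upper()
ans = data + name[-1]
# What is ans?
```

Trace:
`name = "python"` → name = 'python'
`data = name[2:5]` → data = 'tho'
`name = name.upper()` → name = 'PYTHON'
`ans = data + name[-1]` → ans = 'thoN'
So ans = 'thoN'

Answer: 'thoN'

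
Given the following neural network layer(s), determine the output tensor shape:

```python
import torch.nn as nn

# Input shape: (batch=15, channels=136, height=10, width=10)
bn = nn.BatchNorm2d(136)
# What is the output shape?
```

Input: (15, 136, 10, 10) -> Output: (15, 136, 10, 10)

Answer: (15, 136, 10, 10)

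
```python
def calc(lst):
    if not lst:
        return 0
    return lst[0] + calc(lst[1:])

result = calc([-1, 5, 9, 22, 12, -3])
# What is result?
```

(-1) + 5 + 9 + 22 + 12 + (-3) + 0 = 44

Answer: 44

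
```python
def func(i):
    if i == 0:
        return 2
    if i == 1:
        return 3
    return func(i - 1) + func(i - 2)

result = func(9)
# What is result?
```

Build up from base cases: func(0)=2, func(1)=3, func(2)=5, func(3)=8, func(4)=13, func(5)=21, func(6)=34, ..., func(9)=144

Answer: 144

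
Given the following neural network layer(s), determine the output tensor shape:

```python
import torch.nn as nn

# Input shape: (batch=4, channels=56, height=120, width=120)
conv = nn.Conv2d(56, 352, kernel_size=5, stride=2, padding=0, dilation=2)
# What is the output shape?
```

Input: (4, 56, 120, 120) -> Output: (4, 352, 56, 56)

Answer: (4, 352, 56, 56)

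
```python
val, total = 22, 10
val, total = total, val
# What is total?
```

Trace:
`val, total = 22, 10` → val = 22; total = 10
`val, total = total, val` → val = 10; total = 22
So total = 22

Answer: 22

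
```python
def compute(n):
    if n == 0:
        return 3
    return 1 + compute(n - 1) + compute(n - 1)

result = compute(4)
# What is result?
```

compute(n) = 1 + 2·compute(n-1), compute(0)=3. Closed form: (3+1)·2^4 - 1 = 63.

Answer: 63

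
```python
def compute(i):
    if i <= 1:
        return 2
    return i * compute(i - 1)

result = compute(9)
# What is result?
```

compute(9) = 9 * 8 * 7 * 6 * 5 * 4 * 3 * 2 * 2 = 725760

Answer: 725760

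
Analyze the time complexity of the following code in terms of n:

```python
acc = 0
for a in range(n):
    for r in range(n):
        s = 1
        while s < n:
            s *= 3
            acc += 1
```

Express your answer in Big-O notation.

Each loop level contributes: n × n × log n. Multiplying the contributions gives O(n^2 log n).

Answer: O(n^2 log n)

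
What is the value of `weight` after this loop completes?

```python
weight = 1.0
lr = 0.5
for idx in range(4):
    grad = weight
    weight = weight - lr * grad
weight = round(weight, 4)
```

Gradient descent: w = 1.0 * (1 - 0.5)^4
`weight` takes the values: 1.0 → 0.5 → 0.25 → 0.125 → 0.0625

Answer: 0.0625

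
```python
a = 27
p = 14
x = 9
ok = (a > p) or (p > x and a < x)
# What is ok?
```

Trace:
`a = 27` → a = 27
`p = 14` → p = 14
`x = 9` → x = 9
`ok = (a > p) or (p > x and a < x)` → ok = True
So ok = True

Answer: True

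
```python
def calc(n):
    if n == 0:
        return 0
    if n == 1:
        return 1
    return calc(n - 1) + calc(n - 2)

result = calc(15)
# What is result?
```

Build up from base cases: calc(0)=0, calc(1)=1, calc(2)=1, calc(3)=2, calc(4)=3, calc(5)=5, calc(6)=8, ..., calc(15)=610

Answer: 610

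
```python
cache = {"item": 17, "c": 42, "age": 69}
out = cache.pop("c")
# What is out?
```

Trace:
`cache = {"item": 17, "c": 42, "age": 69}` → cache = {'item': 17, 'c': 42, 'age': 69}
`out = cache.pop("c")` → cache = {'item': 17, 'age': 69}; out = 42
So out = 42

Answer: 42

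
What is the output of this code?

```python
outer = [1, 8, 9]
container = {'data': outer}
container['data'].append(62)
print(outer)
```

Key concept: dict holds reference to list.
Step by step:
`outer = [1, 8, 9]` → outer = [1, 8, 9]
`container = {'data': outer}` → container = {'data': [1, 8, 9]}
`container['data'].append(62)` → outer = [1, 8, 9, 62]; container = {'data': [1, 8, 9, 62]}
`print(outer)` → prints [1, 8, 9, 62]

Answer: [1, 8, 9, 62]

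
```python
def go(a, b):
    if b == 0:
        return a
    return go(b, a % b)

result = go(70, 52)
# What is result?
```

go(70, 52) -> go(52, 18) -> go(18, 16) -> go(16, 2) -> go(2, 0) -> 2

Answer: 2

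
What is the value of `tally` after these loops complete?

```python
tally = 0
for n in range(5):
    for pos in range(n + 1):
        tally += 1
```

Triangle: 1 + 2 + ... + 5
`tally` takes the values: 0 → 1 → 2 → 3 → 4 → 5 → 6 → 7 → 8 → 9 → 10 → 11 → 12 → 13 → 14 → 15

Answer: 15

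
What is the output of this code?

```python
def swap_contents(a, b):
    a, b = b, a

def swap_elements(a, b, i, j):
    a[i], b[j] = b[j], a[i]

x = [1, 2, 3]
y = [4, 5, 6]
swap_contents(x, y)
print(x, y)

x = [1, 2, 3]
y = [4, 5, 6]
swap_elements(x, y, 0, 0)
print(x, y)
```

Key concept: parameter rebinding vs mutation.
Step by step:
`x = [1, 2, 3]` → x = [1, 2, 3]
`y = [4, 5, 6]` → y = [4, 5, 6]
`swap_contents(x, y)` → no visible change to tracked variables
`print(x, y)` → prints [1, 2, 3] [4, 5, 6]
`x = [1, 2, 3]` → x = [1, 2, 3]
`y = [4, 5, 6]` → y = [4, 5, 6]
`swap_elements(x, y, 0, 0)` → x = [4, 2, 3]; y = [1, 5, 6]
`print(x, y)` → prints [4, 2, 3] [1, 5, 6]

Answer:
[1, 2, 3] [4, 5, 6]
[4, 2, 3] [1, 5, 6]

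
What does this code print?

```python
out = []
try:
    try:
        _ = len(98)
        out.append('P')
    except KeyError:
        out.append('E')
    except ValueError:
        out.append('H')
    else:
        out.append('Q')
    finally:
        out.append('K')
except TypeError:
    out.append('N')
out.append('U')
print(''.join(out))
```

Execution trace: 'K' (finally) → 'N' (outer except TypeError) → 'U' (after the try/except). Output: KNU

Answer: KNU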